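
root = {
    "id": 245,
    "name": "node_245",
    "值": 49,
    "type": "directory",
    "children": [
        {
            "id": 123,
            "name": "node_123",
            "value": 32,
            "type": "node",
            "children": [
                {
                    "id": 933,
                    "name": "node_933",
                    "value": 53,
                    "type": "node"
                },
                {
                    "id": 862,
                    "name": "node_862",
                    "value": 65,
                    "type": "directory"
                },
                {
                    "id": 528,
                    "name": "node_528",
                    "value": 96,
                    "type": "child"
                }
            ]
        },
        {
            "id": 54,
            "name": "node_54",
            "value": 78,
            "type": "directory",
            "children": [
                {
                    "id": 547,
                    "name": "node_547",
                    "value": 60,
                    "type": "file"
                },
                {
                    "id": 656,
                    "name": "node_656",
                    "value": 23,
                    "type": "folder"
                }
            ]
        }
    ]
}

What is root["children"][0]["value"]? 32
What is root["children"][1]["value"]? 78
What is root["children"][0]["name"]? "node_123"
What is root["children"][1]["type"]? "directory"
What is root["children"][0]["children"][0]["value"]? 53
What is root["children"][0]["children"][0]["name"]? "node_933"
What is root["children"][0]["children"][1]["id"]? 862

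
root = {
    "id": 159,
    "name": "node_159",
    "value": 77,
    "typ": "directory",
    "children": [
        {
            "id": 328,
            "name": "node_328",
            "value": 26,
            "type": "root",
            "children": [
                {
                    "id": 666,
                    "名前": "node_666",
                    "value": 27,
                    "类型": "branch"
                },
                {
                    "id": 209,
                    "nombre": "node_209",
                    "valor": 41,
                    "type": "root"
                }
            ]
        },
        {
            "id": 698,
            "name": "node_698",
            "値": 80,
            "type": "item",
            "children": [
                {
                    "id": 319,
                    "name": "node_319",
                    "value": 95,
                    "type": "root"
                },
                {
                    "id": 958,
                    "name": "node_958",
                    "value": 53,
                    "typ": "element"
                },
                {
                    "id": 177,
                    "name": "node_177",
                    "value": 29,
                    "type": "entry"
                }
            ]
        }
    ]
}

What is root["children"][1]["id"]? 698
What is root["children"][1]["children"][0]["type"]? "root"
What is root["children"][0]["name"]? "node_328"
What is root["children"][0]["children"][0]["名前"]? "node_666"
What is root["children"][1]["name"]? "node_698"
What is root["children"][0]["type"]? "root"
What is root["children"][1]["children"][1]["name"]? "node_958"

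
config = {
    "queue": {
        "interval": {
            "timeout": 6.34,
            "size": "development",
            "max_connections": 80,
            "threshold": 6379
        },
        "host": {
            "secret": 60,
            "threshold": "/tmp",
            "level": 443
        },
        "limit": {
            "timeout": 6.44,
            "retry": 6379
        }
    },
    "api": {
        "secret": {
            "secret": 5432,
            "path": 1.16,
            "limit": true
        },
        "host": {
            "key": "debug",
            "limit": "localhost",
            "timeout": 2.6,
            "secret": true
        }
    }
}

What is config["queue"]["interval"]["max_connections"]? 80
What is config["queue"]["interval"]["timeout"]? 6.34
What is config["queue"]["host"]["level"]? 443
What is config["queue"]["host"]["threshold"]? "/tmp"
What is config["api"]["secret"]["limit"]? True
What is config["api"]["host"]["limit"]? "localhost"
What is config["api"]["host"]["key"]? "debug"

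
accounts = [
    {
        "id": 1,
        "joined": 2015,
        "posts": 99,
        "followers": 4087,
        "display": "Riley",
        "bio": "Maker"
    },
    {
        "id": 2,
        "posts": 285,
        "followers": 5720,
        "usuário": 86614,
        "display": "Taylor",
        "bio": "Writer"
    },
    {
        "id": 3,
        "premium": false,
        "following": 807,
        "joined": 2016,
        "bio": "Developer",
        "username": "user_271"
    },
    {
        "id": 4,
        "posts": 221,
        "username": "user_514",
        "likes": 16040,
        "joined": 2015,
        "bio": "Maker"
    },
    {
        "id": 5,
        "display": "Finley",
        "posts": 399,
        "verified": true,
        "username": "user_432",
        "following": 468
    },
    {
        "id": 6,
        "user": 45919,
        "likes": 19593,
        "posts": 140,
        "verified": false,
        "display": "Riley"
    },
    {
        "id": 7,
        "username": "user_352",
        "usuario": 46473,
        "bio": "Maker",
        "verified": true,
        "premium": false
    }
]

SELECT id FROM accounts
[1, 2, 3, 4, 5, 6, 7]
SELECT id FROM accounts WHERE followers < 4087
[]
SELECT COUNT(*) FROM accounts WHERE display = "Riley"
2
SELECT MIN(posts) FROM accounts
99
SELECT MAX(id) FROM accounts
7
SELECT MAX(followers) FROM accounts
5720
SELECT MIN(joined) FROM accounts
2015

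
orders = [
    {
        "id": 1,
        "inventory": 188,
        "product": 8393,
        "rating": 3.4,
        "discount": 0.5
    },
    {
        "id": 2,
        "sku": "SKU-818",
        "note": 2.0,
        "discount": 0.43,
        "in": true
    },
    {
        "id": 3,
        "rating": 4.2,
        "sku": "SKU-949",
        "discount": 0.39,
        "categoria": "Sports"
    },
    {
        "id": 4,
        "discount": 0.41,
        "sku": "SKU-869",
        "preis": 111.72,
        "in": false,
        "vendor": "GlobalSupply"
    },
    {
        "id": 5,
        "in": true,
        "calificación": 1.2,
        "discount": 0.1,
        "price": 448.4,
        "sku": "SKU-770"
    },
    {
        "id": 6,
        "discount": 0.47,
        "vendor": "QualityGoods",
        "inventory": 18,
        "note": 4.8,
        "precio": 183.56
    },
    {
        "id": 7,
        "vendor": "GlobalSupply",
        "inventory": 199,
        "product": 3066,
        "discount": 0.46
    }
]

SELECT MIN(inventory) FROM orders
18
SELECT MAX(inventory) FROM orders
199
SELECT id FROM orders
[1, 2, 3, 4, 5, 6, 7]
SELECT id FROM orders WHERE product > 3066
[1]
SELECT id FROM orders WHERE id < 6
[1, 2, 3, 4, 5]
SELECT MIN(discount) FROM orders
0.1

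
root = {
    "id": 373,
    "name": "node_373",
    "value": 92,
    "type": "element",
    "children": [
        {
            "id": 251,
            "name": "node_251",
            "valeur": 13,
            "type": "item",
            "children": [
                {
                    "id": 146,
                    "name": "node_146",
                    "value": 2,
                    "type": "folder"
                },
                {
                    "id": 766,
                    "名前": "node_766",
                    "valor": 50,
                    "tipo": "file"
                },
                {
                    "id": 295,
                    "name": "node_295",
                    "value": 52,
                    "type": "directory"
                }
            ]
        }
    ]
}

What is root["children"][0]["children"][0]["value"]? 2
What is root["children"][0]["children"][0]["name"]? "node_146"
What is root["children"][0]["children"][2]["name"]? "node_295"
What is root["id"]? 373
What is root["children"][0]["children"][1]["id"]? 766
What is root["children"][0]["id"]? 251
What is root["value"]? 92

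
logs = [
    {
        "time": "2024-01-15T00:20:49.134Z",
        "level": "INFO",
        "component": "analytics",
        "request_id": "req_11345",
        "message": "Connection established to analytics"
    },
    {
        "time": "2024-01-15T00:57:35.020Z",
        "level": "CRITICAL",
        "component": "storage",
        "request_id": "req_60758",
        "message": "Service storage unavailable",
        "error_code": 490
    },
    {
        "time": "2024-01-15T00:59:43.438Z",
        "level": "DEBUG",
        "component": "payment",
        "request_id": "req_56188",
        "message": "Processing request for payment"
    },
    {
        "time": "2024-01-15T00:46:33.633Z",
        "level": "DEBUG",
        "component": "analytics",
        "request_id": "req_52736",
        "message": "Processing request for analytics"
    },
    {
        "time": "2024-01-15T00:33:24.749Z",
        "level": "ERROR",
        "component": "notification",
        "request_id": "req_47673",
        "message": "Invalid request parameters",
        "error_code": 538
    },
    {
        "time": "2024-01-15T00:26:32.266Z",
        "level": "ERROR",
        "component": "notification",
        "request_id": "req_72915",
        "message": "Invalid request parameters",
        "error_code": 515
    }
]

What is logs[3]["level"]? "DEBUG"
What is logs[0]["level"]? "INFO"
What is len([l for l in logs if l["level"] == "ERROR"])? 2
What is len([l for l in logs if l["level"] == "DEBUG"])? 2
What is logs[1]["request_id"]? "req_60758"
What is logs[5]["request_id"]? "req_72915"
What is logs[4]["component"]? "notification"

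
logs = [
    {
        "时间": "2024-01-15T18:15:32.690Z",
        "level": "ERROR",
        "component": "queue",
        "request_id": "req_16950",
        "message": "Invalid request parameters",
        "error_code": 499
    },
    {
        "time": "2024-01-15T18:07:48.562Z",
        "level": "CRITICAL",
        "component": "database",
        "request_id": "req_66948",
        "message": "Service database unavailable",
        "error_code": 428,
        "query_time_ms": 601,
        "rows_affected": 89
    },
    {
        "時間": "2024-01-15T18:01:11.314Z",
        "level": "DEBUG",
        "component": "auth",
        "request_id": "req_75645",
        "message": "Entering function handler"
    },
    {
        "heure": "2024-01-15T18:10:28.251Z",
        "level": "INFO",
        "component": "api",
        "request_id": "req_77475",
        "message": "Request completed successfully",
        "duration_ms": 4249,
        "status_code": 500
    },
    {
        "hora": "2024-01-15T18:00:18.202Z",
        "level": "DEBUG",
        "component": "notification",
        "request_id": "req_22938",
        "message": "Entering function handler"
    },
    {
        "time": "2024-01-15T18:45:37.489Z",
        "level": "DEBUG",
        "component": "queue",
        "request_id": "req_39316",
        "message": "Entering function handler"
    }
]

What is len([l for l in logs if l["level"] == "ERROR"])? 1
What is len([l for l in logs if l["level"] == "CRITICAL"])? 1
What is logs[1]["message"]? "Service database unavailable"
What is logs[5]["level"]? "DEBUG"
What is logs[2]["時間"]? "2024-01-15T18:01:11.314Z"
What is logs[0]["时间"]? "2024-01-15T18:15:32.690Z"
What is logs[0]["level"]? "ERROR"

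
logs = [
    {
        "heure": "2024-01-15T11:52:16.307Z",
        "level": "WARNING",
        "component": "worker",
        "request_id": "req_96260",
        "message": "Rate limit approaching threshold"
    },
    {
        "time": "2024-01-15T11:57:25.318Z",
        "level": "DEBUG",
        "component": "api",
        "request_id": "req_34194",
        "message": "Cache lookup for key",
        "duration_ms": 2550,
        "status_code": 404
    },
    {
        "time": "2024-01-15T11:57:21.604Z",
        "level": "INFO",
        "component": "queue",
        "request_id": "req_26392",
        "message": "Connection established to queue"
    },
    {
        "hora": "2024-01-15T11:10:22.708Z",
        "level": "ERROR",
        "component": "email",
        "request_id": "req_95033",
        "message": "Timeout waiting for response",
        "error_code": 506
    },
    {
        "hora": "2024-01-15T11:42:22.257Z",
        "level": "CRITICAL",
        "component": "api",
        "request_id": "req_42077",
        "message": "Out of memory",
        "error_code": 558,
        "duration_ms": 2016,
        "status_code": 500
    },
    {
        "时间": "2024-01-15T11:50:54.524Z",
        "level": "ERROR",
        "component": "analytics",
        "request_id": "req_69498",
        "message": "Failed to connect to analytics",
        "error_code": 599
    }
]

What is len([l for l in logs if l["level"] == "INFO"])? 1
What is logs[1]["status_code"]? 404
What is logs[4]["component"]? "api"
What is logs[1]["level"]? "DEBUG"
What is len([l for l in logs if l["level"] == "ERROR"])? 2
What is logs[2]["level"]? "INFO"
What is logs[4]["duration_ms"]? 2016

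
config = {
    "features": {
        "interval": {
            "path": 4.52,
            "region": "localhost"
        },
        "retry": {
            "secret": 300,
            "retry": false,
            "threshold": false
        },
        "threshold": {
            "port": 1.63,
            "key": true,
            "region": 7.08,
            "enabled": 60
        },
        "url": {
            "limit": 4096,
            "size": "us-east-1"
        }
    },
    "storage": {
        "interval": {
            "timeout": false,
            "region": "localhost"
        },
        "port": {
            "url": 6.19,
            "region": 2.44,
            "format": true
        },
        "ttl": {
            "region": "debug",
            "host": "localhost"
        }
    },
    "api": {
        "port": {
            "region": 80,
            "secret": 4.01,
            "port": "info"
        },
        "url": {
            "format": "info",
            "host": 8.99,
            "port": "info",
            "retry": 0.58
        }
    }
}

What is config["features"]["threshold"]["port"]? 1.63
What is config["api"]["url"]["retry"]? 0.58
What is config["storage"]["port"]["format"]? True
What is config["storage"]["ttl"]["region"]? "debug"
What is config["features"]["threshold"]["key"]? True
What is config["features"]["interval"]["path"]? 4.52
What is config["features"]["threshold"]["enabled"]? 60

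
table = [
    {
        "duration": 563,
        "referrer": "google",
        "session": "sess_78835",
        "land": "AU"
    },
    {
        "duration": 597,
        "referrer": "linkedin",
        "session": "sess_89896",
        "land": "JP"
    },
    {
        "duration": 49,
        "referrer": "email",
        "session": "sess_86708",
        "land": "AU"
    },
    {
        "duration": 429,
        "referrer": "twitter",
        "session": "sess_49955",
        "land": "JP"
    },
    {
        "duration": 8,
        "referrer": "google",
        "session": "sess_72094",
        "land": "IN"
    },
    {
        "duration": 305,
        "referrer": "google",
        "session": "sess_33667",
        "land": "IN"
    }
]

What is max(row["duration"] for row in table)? 597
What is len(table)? 6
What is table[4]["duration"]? 8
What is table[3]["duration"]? 429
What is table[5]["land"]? "IN"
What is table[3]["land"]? "JP"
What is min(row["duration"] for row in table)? 8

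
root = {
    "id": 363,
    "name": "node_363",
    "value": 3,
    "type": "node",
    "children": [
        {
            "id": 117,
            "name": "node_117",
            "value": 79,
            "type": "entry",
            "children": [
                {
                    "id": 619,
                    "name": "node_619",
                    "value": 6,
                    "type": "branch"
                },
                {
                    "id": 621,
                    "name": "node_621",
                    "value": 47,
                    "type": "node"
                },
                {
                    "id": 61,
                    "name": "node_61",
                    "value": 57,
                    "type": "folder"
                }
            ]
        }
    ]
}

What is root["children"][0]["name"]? "node_117"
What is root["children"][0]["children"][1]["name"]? "node_621"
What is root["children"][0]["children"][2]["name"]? "node_61"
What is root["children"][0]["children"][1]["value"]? 47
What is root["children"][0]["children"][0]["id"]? 619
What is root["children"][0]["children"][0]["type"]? "branch"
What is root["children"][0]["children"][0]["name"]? "node_619"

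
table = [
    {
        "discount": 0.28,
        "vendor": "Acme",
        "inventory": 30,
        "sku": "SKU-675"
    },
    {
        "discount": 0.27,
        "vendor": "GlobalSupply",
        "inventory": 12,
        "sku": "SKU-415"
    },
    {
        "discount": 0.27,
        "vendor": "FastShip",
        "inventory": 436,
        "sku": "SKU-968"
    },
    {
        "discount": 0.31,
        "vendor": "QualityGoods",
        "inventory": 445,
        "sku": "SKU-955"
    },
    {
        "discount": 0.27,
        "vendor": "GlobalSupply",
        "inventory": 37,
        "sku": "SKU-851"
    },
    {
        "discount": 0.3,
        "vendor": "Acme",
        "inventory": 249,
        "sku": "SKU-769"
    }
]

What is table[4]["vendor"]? "GlobalSupply"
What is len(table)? 6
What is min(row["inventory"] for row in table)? 12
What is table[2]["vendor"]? "FastShip"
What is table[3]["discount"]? 0.31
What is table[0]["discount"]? 0.28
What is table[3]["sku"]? "SKU-955"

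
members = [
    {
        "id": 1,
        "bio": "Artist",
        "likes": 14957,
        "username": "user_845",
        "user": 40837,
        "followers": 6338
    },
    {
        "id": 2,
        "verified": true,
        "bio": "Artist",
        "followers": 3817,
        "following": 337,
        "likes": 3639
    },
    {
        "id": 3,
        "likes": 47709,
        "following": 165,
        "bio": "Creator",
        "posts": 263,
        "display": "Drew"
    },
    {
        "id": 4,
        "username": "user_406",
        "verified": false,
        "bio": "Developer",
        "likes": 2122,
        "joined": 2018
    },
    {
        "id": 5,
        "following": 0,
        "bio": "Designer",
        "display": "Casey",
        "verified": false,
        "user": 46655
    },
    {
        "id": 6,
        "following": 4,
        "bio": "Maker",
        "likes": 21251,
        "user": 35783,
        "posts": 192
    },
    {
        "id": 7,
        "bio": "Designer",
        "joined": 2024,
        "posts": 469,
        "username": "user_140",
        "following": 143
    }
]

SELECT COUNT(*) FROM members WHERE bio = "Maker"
1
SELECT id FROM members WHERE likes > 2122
[1, 2, 3, 6]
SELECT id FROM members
[1, 2, 3, 4, 5, 6, 7]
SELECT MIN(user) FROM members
35783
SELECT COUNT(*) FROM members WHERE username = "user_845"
1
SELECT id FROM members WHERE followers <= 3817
[2]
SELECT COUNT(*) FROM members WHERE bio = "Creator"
1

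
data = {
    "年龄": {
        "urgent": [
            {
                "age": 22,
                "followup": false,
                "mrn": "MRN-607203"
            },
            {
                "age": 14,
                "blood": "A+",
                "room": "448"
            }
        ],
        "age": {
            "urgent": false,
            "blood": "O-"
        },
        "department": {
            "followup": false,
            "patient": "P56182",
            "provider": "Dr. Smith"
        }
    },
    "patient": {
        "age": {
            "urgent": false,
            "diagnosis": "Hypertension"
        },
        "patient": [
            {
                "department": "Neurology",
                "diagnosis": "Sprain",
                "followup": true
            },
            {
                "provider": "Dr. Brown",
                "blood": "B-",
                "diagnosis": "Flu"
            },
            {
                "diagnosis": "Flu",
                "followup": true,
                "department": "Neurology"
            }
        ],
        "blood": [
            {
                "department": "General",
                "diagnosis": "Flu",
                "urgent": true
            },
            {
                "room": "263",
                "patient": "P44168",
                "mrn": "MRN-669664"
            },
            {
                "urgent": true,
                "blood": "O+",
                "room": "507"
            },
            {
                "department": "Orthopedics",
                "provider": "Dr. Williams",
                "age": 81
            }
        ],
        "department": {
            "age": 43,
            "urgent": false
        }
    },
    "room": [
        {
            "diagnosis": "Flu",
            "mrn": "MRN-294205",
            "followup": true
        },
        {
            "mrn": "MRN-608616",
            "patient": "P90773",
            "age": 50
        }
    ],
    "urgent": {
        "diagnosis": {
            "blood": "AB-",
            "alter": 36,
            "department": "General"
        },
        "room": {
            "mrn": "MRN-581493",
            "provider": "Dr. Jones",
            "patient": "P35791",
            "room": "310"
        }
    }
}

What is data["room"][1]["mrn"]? "MRN-608616"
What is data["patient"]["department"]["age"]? 43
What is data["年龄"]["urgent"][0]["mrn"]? "MRN-607203"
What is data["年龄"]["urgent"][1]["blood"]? "A+"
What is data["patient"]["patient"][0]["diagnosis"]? "Sprain"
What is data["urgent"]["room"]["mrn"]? "MRN-581493"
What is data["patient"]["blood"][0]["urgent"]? True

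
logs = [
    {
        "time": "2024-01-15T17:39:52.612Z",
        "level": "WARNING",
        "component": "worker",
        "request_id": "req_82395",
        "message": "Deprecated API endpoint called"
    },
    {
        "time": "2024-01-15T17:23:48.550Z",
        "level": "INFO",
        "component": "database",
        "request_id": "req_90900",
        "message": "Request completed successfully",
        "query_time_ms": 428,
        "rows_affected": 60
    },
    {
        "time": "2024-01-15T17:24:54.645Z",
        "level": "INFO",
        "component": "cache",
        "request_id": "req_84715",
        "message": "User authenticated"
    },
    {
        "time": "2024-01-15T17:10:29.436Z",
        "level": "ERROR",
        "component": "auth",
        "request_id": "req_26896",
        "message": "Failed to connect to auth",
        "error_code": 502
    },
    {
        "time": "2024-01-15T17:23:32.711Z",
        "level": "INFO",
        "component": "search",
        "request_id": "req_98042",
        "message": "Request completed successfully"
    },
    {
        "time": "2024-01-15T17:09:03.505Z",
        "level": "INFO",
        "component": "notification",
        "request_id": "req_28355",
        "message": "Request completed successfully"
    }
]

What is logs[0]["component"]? "worker"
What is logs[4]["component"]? "search"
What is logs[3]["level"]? "ERROR"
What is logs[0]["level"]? "WARNING"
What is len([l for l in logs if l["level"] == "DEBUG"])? 0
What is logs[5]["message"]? "Request completed successfully"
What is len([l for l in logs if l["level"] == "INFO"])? 4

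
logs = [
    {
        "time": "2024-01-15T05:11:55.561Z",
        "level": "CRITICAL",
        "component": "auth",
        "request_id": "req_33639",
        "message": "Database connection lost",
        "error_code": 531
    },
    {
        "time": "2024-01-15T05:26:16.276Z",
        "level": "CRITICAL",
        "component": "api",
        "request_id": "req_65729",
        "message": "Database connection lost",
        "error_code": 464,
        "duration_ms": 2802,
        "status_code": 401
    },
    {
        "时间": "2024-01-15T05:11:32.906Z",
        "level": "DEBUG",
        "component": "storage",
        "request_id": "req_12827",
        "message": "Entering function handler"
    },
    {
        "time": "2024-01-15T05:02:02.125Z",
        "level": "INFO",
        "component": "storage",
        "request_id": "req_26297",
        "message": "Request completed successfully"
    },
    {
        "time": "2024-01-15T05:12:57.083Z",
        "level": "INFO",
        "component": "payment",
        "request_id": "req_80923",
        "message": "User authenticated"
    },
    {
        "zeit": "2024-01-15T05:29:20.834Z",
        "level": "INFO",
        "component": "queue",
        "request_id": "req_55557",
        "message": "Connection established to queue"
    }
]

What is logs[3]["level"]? "INFO"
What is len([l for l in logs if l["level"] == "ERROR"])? 0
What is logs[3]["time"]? "2024-01-15T05:02:02.125Z"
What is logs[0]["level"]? "CRITICAL"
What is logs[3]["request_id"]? "req_26297"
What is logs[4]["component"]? "payment"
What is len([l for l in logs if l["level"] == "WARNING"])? 0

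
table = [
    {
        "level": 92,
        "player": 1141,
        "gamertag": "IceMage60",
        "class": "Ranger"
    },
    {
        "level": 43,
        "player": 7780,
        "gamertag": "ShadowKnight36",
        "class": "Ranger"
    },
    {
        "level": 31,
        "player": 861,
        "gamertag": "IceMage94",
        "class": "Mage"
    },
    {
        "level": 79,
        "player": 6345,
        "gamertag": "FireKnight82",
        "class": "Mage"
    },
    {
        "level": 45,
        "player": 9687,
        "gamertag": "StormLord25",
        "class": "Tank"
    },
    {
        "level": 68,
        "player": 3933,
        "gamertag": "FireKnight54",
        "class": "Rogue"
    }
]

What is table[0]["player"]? 1141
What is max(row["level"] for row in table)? 92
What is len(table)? 6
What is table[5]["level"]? 68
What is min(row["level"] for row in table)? 31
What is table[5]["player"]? 3933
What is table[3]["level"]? 79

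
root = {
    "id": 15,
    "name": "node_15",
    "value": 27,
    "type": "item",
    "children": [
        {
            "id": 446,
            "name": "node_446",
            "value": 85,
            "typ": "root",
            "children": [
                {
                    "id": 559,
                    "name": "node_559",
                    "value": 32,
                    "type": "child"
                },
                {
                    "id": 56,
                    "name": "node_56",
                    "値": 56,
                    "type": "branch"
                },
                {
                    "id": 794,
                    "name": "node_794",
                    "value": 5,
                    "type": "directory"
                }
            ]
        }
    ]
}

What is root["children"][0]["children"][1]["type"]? "branch"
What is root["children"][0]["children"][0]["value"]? 32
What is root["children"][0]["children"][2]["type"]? "directory"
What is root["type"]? "item"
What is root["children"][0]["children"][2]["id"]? 794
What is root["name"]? "node_15"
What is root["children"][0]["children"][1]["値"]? 56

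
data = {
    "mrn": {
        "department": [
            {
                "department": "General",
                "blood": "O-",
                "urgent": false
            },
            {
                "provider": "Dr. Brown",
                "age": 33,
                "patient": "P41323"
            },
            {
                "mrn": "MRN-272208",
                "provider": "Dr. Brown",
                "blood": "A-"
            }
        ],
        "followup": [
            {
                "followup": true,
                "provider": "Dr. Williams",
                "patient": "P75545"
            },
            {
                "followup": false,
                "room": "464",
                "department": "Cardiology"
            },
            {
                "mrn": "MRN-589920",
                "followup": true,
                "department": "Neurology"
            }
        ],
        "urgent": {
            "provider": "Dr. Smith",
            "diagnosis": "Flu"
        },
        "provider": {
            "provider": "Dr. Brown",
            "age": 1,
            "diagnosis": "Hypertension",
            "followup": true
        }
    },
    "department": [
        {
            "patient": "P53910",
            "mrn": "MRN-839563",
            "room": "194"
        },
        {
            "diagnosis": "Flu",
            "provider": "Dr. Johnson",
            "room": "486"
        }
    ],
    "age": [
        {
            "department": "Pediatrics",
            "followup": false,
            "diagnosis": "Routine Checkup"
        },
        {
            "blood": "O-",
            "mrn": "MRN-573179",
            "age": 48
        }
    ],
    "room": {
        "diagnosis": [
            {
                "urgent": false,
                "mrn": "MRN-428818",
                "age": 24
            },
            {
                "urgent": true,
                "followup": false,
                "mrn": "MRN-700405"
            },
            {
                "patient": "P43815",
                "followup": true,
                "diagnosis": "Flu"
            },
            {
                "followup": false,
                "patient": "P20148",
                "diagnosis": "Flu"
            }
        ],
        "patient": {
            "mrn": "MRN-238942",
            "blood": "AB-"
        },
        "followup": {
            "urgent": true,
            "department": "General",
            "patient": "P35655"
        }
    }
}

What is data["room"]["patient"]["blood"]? "AB-"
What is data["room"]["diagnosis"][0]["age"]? 24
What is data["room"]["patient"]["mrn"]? "MRN-238942"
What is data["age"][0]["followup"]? False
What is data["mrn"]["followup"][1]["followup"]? False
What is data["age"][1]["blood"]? "O-"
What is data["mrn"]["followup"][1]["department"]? "Cardiology"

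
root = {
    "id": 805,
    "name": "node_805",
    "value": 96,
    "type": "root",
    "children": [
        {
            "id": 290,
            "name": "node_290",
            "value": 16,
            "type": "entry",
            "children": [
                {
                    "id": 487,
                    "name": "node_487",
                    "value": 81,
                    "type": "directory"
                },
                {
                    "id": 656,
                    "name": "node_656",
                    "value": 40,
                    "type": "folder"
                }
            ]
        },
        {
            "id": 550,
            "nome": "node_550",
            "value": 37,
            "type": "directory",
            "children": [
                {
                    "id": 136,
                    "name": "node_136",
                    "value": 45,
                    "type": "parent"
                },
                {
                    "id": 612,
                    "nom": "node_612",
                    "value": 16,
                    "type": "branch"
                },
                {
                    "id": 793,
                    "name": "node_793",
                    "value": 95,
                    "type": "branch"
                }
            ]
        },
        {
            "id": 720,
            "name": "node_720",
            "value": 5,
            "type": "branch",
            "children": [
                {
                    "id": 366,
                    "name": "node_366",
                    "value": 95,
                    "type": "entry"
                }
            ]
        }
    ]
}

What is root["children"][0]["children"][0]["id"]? 487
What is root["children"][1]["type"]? "directory"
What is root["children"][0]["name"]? "node_290"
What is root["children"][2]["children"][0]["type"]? "entry"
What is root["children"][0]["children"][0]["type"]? "directory"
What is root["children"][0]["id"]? 290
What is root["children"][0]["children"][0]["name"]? "node_487"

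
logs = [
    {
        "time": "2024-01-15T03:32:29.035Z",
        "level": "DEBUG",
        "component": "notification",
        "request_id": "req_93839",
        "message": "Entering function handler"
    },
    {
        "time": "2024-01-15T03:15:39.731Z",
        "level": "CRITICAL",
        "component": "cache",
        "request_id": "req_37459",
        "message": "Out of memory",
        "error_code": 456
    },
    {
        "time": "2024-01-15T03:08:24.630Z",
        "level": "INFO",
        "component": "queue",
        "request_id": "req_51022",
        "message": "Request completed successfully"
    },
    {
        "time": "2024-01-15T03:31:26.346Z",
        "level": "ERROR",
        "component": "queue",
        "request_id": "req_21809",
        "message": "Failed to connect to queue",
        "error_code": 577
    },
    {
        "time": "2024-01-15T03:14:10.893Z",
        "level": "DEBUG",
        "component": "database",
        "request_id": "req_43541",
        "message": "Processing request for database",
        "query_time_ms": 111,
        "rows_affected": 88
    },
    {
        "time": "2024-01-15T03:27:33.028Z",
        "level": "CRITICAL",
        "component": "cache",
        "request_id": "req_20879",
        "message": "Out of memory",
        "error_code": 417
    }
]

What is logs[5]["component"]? "cache"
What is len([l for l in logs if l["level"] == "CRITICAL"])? 2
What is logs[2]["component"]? "queue"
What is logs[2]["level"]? "INFO"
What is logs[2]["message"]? "Request completed successfully"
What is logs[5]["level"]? "CRITICAL"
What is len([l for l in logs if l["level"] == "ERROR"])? 1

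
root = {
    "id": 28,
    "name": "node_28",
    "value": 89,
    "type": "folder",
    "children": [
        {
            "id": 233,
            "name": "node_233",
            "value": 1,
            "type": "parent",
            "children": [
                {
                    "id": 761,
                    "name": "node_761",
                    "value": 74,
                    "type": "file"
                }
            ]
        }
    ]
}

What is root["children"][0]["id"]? 233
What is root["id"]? 28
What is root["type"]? "folder"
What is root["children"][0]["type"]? "parent"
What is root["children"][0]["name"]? "node_233"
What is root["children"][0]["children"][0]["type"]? "file"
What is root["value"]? 89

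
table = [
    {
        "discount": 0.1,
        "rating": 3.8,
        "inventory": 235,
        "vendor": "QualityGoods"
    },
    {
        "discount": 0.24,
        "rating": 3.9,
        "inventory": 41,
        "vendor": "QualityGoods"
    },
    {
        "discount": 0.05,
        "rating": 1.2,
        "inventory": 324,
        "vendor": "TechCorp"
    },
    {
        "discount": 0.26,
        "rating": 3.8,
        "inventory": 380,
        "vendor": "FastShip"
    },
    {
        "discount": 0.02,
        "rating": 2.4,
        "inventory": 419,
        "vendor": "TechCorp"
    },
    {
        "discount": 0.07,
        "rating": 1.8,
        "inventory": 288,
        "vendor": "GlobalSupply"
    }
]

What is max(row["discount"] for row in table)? 0.26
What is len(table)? 6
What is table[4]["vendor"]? "TechCorp"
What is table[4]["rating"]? 2.4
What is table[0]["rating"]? 3.8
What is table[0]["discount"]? 0.1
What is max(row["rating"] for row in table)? 3.9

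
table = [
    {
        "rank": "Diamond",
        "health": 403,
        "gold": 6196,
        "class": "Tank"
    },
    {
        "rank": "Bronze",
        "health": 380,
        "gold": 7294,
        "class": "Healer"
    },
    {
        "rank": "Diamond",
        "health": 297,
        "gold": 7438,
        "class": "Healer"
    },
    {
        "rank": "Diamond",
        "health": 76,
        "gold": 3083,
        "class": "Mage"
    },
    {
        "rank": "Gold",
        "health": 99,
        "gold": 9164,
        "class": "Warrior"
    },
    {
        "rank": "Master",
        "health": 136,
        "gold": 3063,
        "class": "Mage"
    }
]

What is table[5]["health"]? 136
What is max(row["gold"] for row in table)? 9164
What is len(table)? 6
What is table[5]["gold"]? 3063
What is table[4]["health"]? 99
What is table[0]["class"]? "Tank"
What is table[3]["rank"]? "Diamond"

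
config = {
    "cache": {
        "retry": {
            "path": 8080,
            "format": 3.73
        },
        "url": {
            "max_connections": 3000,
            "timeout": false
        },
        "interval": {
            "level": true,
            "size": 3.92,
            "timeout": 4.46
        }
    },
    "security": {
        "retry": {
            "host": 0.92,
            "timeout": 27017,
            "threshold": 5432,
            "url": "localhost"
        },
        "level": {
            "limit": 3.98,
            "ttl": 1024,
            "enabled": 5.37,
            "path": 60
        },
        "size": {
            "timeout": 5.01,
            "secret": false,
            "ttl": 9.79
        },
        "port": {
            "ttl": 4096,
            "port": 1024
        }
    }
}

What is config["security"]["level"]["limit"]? 3.98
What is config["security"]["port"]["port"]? 1024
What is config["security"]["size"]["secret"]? False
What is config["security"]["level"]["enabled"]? 5.37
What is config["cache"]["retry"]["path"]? 8080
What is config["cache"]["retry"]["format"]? 3.73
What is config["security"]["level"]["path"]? 60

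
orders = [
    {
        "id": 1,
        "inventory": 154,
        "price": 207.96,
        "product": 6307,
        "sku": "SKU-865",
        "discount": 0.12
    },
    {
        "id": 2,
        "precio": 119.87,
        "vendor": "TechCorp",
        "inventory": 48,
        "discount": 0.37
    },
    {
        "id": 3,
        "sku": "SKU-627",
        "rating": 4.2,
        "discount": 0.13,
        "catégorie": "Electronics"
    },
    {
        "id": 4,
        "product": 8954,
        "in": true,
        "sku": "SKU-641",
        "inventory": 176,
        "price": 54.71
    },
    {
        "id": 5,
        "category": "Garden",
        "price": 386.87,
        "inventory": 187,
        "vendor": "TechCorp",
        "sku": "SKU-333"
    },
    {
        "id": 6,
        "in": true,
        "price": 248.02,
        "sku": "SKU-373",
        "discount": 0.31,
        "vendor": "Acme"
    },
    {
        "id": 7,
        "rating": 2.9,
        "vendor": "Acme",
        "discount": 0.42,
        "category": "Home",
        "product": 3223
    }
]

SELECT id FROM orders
[1, 2, 3, 4, 5, 6, 7]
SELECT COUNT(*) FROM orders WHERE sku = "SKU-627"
1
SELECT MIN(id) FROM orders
1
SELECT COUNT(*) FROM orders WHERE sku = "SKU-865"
1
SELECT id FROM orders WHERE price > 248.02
[5]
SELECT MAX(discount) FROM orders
0.42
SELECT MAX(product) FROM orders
8954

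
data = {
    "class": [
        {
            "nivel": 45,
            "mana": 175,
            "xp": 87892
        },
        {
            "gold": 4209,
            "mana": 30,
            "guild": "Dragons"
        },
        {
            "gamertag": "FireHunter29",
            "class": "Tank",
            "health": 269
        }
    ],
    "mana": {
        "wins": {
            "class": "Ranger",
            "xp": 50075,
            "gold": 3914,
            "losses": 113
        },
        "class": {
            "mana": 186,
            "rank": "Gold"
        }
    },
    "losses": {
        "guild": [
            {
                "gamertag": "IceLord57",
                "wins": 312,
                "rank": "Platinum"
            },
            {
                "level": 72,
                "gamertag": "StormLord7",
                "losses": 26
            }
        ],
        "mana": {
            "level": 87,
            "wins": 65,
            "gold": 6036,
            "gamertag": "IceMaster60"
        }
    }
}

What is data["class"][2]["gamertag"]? "FireHunter29"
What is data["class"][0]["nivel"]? 45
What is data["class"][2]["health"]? 269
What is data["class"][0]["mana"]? 175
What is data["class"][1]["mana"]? 30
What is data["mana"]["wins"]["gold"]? 3914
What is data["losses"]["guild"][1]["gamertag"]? "StormLord7"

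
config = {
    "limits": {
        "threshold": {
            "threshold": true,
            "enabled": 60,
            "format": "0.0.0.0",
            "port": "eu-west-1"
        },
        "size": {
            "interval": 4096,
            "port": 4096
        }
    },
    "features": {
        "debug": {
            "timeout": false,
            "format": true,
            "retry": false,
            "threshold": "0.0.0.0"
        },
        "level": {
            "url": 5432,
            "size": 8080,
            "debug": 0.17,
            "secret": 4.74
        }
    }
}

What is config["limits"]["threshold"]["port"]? "eu-west-1"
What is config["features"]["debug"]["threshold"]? "0.0.0.0"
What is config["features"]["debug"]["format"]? True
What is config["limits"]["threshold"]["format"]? "0.0.0.0"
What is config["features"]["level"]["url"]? 5432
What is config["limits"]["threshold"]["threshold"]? True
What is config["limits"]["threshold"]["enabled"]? 60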